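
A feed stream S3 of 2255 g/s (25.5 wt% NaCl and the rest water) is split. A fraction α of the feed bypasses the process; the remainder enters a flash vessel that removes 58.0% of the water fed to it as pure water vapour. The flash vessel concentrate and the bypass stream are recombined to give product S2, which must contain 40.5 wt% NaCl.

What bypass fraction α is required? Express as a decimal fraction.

0.143

All 2255×0.255 = 575.02 g/s of NaCl reaches S2, so S2 = 575.02/0.405 = 1419.8 g/s and vapour = 835.19 g/s.
The evaporator receives (1−α)·2255 of feed at 0.745 water and removes 0.580 of that water:
0.580×0.745×(1−α)×2255 = 835.19
(1−α) = 835.19/974.39 = 0.8571;  α = 0.1429.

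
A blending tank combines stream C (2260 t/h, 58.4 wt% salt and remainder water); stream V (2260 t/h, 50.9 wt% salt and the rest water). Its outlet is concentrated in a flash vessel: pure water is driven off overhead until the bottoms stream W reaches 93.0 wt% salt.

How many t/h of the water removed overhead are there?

salt entering = 2260×0.584 + 2260×0.509 = 2470.2 t/h.
All salt reports to W, so W = 2470.2/0.930 = 2656.1 t/h.
Total feed = 4520 t/h; overhead = 4520 − 2656.1 = 1863.9 t/h.

1864 t/h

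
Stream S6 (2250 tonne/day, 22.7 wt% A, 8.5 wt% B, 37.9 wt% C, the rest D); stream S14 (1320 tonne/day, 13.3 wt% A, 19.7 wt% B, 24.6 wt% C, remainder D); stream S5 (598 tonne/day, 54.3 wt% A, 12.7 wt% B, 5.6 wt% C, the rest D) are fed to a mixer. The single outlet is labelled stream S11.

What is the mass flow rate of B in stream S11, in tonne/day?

B out = B in = 2250×0.085 + 1320×0.197 + 598×0.127 = 527.24 tonne/day.

527.2 tonne/day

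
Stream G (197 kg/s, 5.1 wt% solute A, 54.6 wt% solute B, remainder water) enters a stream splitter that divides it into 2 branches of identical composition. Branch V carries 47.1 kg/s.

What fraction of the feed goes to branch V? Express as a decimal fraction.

Fraction to V = 47.1/197 = 0.2391.

0.239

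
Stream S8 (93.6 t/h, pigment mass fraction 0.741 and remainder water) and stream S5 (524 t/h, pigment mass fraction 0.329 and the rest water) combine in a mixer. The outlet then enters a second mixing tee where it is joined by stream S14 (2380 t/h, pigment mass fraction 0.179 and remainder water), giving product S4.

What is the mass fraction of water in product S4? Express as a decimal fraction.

0.777

Overall, product flow = 2997.6 t/h.
water in = 93.6×0.259 + 524×0.671 + 2380×0.821 = 2329.8 t/h.
water fraction in S4 = 0.777.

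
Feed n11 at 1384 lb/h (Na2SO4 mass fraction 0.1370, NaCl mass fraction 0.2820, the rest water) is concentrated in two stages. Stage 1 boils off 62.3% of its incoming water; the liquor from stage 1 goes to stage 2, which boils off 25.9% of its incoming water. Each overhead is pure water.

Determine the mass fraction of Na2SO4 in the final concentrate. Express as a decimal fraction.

water in feed = 1384×0.581 = 804.1 lb/h.
After stage 1: water left = (1−0.623)×804.1 = 303.15; stream total = 883.04 lb/h.
After stage 2: water left = (1−0.259)×303.15 = 224.63; final concentrate = 804.53 lb/h.
Na2SO4 fraction = 189.61/804.53 = 0.2357.

0.2357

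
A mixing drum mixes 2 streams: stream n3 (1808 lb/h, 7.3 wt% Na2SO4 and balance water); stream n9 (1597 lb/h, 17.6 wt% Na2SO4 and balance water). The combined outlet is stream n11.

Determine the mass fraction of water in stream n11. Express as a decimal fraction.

0.879

Total flow out = 1808 + 1597 = 3405 lb/h.
water in = 1808×0.927 + 1597×0.824 = 2991.9 lb/h.
water mass fraction in n11 = 2991.9/3405 = 0.879.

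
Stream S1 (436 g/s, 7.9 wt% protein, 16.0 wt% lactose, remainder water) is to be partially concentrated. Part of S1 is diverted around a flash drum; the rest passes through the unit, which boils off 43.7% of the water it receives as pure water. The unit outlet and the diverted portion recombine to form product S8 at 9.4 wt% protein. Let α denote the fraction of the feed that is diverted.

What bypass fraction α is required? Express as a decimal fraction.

All 436×0.079 = 34.444 g/s of protein reaches S8, so S8 = 34.444/0.094 = 366.43 g/s and vapour = 69.574 g/s.
The evaporator receives (1−α)·436 of feed at 0.761 water and removes 0.437 of that water:
0.437×0.761×(1−α)×436 = 69.574
(1−α) = 69.574/144.99 = 0.4798;  α = 0.5202.

0.520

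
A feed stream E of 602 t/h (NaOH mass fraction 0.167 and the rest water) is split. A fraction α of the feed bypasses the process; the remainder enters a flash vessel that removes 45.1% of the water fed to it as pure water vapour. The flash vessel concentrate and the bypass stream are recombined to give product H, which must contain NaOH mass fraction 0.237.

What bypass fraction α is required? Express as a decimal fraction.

0.214

All 602×0.167 = 100.53 t/h of NaOH reaches H, so H = 100.53/0.237 = 424.19 t/h and vapour = 177.81 t/h.
The evaporator receives (1−α)·602 of feed at 0.833 water and removes 0.451 of that water:
0.451×0.833×(1−α)×602 = 177.81
(1−α) = 177.81/226.16 = 0.7862;  α = 0.2138.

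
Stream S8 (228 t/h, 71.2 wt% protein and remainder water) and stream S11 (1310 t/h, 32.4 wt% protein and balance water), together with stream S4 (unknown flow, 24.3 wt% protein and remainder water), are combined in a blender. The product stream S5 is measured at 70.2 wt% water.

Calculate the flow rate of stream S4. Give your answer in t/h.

2335 t/h

Let S4 be the unknown flow. Total out = 1538 + S4.
water balance: 951.22 + 0.757·S4 = 0.702·(1538 + S4)
(0.757 − 0.702)·S4 = 0.702×1538 − 951.22 = 128.45
S4 = 128.45 / 0.055 = 2335.5 t/h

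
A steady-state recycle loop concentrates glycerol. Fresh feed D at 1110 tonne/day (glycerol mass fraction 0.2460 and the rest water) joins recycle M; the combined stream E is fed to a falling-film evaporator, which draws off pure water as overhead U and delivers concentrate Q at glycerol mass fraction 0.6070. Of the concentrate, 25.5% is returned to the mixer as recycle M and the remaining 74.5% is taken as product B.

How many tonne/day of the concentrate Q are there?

Overall glycerol balance (none leaves overhead): glycerol in fresh feed = glycerol in product, i.e. 1110×0.246 = (1−0.255)·Q·0.607.
Q = 273.06/(0.607×0.745) = 603.83 tonne/day.

603.8 tonne/day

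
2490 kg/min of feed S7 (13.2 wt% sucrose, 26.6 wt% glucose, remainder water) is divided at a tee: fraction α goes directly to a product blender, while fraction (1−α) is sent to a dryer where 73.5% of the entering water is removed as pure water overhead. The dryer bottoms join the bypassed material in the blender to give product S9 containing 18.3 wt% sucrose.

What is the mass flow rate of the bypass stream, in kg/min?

921.7 kg/min

All 2490×0.132 = 328.68 kg/min of sucrose reaches S9, so S9 = 328.68/0.183 = 1796.1 kg/min and vapour = 693.93 kg/min.
The evaporator receives (1−α)·2490 of feed at 0.602 water and removes 0.735 of that water:
0.735×0.602×(1−α)×2490 = 693.93
(1−α) = 693.93/1101.8 = 0.6298;  α = 0.3702.
Bypass flow = 0.3702×2490 = 921.68 kg/min.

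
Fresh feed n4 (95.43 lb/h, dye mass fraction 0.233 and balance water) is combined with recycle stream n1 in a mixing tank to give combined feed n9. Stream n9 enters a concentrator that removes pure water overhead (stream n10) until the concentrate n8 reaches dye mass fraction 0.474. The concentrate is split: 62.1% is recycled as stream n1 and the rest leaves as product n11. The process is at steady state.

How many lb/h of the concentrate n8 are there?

Overall dye balance (none leaves overhead): dye in fresh feed = dye in product, i.e. 95.43×0.233 = (1−0.621)·n8·0.474.
n8 = 22.235/(0.474×0.379) = 123.77 lb/h.

123.8 lb/h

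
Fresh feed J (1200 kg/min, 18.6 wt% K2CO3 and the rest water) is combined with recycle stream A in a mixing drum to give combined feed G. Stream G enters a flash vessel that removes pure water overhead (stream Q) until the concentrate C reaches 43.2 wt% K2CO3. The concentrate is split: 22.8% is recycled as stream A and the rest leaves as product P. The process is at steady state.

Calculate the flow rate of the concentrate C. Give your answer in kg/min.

669.3 kg/min

Overall K2CO3 balance (none leaves overhead): K2CO3 in fresh feed = K2CO3 in product, i.e. 1200×0.186 = (1−0.228)·C·0.432.
C = 223.2/(0.432×0.772) = 669.26 kg/min.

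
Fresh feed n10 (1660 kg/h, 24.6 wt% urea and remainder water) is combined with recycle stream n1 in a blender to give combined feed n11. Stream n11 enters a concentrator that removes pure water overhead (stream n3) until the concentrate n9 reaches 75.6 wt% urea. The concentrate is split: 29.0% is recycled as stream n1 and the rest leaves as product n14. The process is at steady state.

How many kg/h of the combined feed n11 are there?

1881 kg/h

Overall urea balance (none leaves overhead): urea in fresh feed = urea in product, i.e. 1660×0.246 = (1−0.290)·n9·0.756.
n9 = 408.36/(0.756×0.710) = 760.79 kg/h.
Recycle n1 = 0.290×760.79 = 220.63 kg/h.
Combined feed n11 = 1660 + 220.63 = 1880.6 kg/h.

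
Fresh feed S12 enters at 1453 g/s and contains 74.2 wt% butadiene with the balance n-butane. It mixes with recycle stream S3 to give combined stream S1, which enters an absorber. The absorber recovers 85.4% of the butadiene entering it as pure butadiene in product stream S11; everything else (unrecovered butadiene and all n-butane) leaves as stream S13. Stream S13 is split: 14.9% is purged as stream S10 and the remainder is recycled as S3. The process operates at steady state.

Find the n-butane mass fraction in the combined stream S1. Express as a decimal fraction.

n-butane enters only via S12 and leaves only via the purge: 1453×0.258 = 0.149×(n-butane in S13), and the absorber passes all n-butane, so n-butane in S1 = n-butane in S13 = 2515.9 g/s.
butadiene in S1: m_A = 1453×0.742 + (1−0.149)·(1−0.854)·m_A, so m_A = 1078.1/0.8758 = 1231.1 g/s.
S1 = 1231.1 + 2515.9 = 3747 g/s.
n-butane fraction in S1 = 2515.9/3747 = 0.671.

0.671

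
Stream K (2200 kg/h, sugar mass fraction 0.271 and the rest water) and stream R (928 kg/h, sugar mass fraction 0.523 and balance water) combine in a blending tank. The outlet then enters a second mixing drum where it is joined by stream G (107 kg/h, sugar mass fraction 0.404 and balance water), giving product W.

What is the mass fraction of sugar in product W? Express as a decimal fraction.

0.348

Overall, product flow = 3235 kg/h.
sugar in = 2200×0.271 + 928×0.523 + 107×0.404 = 1124.8 kg/h.
sugar fraction in W = 0.348.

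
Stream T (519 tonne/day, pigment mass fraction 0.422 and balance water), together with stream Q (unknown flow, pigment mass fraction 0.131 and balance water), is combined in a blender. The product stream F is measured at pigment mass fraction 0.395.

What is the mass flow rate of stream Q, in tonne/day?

Let Q be the unknown flow. Total out = 519 + Q.
pigment balance: 219.02 + 0.131·Q = 0.395·(519 + Q)
(0.131 − 0.395)·Q = 0.395×519 − 219.02 = -14.013
Q = -14.013 / -0.264 = 53.08 tonne/day

53.08 tonne/day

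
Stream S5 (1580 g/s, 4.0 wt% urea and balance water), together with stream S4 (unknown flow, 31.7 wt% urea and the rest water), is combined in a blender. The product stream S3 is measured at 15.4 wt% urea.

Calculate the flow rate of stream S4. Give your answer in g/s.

Let S4 be the unknown flow. Total out = 1580 + S4.
urea balance: 63.2 + 0.317·S4 = 0.154·(1580 + S4)
(0.317 − 0.154)·S4 = 0.154×1580 − 63.2 = 180.12
S4 = 180.12 / 0.163 = 1105 g/s

1105 g/s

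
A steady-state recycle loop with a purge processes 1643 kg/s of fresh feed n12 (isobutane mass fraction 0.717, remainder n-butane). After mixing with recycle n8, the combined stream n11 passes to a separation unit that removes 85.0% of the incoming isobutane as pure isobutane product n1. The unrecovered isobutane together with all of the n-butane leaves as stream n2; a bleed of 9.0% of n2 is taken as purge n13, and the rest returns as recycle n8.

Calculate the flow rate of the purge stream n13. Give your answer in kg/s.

483.4 kg/s

n-butane enters only via n12 and leaves only via the purge: 1643×0.283 = 0.090×(n-butane in n2), and the separation unit passes all n-butane, so n-butane in n11 = n-butane in n2 = 5166.3 kg/s.
isobutane in n11: m_A = 1643×0.717 + (1−0.090)·(1−0.850)·m_A, so m_A = 1178/0.8635 = 1364.3 kg/s.
n2 = (1−0.850)×1364.3 + 5166.3 = 5371 kg/s.
Purge n13 = 0.090×5371 = 483.39 kg/s.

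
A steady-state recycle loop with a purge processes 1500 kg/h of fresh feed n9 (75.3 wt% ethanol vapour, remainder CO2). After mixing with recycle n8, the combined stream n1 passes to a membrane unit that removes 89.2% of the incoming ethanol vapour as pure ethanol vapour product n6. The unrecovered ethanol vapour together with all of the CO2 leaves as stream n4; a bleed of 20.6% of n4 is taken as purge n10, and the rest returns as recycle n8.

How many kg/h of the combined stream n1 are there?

3034 kg/h

CO2 enters only via n9 and leaves only via the purge: 1500×0.247 = 0.206×(CO2 in n4), and the membrane unit passes all CO2, so CO2 in n1 = CO2 in n4 = 1798.5 kg/h.
ethanol vapour in n1: m_A = 1500×0.753 + (1−0.206)·(1−0.892)·m_A, so m_A = 1129.5/0.9142 = 1235.4 kg/h.
n1 = 1235.4 + 1798.5 = 3034 kg/h.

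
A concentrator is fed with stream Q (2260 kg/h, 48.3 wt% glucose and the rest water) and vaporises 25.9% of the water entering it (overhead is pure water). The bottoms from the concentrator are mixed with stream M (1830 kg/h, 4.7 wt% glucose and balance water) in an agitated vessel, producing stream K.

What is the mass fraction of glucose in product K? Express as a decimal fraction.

Vapour removed = 0.259×0.517×2260 = 302.62 kg/h; concentrate = 1957.4 kg/h.
glucose reaching the mixer = 1091.6 (from concentrate) + 1830×0.047 = 1177.6 kg/h.
Product flow = 1957.4 + 1830 = 3787.4 kg/h; glucose fraction = 0.3109.

0.3109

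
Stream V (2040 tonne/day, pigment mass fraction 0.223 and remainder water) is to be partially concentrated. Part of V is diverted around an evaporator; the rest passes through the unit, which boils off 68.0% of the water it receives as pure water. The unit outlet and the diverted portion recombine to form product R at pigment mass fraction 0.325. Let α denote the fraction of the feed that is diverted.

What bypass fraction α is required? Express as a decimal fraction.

0.406

All 2040×0.223 = 454.92 tonne/day of pigment reaches R, so R = 454.92/0.325 = 1399.8 tonne/day and vapour = 640.25 tonne/day.
The evaporator receives (1−α)·2040 of feed at 0.777 water and removes 0.680 of that water:
0.680×0.777×(1−α)×2040 = 640.25
(1−α) = 640.25/1077.9 = 0.5940;  α = 0.4060.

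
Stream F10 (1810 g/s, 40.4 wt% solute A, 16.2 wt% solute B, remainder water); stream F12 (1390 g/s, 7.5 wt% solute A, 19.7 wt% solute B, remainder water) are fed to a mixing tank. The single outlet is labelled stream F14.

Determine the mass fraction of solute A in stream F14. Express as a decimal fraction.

Total flow out = 1810 + 1390 = 3200 g/s.
solute A in = 1810×0.404 + 1390×0.075 = 835.49 g/s.
solute A mass fraction in F14 = 835.49/3200 = 0.2611.

0.2611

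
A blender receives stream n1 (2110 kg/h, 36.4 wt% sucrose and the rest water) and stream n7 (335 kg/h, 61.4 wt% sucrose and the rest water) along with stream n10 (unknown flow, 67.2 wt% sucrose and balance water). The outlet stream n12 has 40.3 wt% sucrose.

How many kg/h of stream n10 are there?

43.14 kg/h

Let n10 be the unknown flow. Total out = 2445 + n10.
sucrose balance: 973.73 + 0.672·n10 = 0.403·(2445 + n10)
(0.672 − 0.403)·n10 = 0.403×2445 − 973.73 = 11.605
n10 = 11.605 / 0.269 = 43.141 kg/h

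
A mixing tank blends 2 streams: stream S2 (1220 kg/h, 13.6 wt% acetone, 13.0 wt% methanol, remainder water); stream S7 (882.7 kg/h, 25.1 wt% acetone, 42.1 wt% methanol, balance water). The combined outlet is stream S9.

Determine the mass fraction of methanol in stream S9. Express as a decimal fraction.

0.252

Total flow out = 1220 + 882.7 = 2102.7 kg/h.
methanol in = 1220×0.130 + 882.7×0.421 = 530.22 kg/h.
methanol mass fraction in S9 = 530.22/2102.7 = 0.252.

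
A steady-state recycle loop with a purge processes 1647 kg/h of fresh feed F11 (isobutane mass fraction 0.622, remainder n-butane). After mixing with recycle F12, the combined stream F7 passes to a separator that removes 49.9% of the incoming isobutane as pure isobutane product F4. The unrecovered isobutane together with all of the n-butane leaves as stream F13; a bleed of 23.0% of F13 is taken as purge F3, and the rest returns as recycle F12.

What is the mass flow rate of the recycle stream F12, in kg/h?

n-butane enters only via F11 and leaves only via the purge: 1647×0.378 = 0.230×(n-butane in F13), and the separator passes all n-butane, so n-butane in F7 = n-butane in F13 = 2706.8 kg/h.
isobutane in F7: m_A = 1647×0.622 + (1−0.230)·(1−0.499)·m_A, so m_A = 1024.4/0.6142 = 1667.8 kg/h.
F13 = (1−0.499)×1667.8 + 2706.8 = 3542.4 kg/h.
Recycle F12 = (1−0.230)×3542.4 = 2727.6 kg/h.

2728 kg/h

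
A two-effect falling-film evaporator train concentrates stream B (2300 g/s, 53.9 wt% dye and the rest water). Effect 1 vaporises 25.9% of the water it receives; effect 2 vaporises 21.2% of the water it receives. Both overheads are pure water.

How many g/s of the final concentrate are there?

water in feed = 2300×0.461 = 1060.3 g/s.
After stage 1: water left = (1−0.259)×1060.3 = 785.68; stream total = 2025.4 g/s.
After stage 2: water left = (1−0.212)×785.68 = 619.12; final concentrate = 1858.8 g/s.

1859 g/s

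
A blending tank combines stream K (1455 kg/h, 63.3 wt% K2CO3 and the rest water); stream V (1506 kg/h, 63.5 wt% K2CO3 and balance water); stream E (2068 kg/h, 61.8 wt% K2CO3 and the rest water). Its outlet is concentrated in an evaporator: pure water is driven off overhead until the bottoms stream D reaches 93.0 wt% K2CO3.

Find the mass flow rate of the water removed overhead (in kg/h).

1636 kg/h

K2CO3 entering = 1455×0.633 + 1506×0.635 + 2068×0.618 = 3155.3 kg/h.
All K2CO3 reports to D, so D = 3155.3/0.930 = 3392.8 kg/h.
Total feed = 5029 kg/h; overhead = 5029 − 3392.8 = 1636.2 kg/h.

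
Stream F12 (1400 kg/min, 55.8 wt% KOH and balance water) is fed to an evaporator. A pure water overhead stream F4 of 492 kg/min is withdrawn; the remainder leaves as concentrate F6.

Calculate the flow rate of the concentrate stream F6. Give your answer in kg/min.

Concentrate = 1400 − 492 = 908 kg/min.

908 kg/min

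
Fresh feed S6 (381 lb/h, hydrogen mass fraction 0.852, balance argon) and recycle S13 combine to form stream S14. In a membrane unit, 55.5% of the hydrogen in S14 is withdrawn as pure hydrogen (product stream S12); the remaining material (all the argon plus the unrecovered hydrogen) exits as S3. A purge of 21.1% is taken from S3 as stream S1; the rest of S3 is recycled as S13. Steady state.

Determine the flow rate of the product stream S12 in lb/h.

hydrogen in S14: m_A = 381×0.852 + (1−0.211)·(1−0.555)·m_A, so m_A = 324.61/0.6489 = 500.25 lb/h.
Product S12 = 0.555×500.25 = 277.64 lb/h.

277.6 lb/h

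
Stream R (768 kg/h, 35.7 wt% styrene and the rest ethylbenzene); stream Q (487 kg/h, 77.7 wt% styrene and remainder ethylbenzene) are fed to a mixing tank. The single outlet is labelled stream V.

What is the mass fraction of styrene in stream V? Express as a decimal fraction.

0.5200

Total flow out = 768 + 487 = 1255 kg/h.
styrene in = 768×0.357 + 487×0.777 = 652.58 kg/h.
styrene mass fraction in V = 652.58/1255 = 0.5200.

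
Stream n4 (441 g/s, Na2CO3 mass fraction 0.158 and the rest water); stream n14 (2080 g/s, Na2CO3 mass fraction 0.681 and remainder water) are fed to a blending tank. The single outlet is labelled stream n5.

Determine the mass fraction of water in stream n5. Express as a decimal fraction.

0.410

Total flow out = 441 + 2080 = 2521 g/s.
water in = 441×0.842 + 2080×0.319 = 1034.8 g/s.
water mass fraction in n5 = 1034.8/2521 = 0.410.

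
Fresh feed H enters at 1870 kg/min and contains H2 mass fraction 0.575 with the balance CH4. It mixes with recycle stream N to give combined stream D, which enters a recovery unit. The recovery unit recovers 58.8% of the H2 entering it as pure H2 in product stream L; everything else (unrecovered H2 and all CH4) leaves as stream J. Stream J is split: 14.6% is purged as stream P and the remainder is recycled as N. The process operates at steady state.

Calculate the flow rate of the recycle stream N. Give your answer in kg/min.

5232 kg/min

CH4 enters only via H and leaves only via the purge: 1870×0.425 = 0.146×(CH4 in J), and the recovery unit passes all CH4, so CH4 in D = CH4 in J = 5443.5 kg/min.
H2 in D: m_A = 1870×0.575 + (1−0.146)·(1−0.588)·m_A, so m_A = 1075.2/0.6482 = 1658.9 kg/min.
J = (1−0.588)×1658.9 + 5443.5 = 6127 kg/min.
Recycle N = (1−0.146)×6127 = 5232.4 kg/min.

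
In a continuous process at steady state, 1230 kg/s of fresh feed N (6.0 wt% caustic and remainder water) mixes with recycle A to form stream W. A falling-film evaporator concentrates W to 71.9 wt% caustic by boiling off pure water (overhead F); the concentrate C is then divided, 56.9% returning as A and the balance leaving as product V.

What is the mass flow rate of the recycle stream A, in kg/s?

135.5 kg/s

Overall caustic balance (none leaves overhead): caustic in fresh feed = caustic in product, i.e. 1230×0.060 = (1−0.569)·C·0.719.
C = 73.8/(0.719×0.431) = 238.15 kg/s.
Recycle A = 0.569×238.15 = 135.51 kg/s.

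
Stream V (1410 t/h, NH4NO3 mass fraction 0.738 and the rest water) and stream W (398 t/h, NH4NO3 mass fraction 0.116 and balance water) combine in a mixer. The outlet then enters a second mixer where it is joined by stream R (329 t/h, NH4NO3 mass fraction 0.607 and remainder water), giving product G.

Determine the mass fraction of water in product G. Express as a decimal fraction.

Overall, product flow = 2137 t/h.
water in = 1410×0.262 + 398×0.884 + 329×0.393 = 850.55 t/h.
water fraction in G = 0.398.

0.398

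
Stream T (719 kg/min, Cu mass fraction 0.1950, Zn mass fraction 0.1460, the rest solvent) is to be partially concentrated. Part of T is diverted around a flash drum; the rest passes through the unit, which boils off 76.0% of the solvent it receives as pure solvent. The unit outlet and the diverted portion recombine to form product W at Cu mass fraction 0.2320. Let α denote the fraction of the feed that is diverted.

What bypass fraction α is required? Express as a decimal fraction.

All 719×0.195 = 140.21 kg/min of Cu reaches W, so W = 140.21/0.232 = 604.33 kg/min and vapour = 114.67 kg/min.
The evaporator receives (1−α)·719 of feed at 0.659 solvent and removes 0.760 of that solvent:
0.760×0.659×(1−α)×719 = 114.67
(1−α) = 114.67/360.1 = 0.3184;  α = 0.6816.

0.682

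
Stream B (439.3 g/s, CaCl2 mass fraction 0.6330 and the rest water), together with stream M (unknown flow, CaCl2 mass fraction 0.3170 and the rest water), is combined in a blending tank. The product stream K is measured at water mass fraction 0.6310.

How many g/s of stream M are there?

2230 g/s

Let M be the unknown flow. Total out = 439.3 + M.
water balance: 161.22 + 0.683·M = 0.631·(439.3 + M)
(0.683 − 0.631)·M = 0.631×439.3 − 161.22 = 115.98
M = 115.98 / 0.052 = 2230.3 g/s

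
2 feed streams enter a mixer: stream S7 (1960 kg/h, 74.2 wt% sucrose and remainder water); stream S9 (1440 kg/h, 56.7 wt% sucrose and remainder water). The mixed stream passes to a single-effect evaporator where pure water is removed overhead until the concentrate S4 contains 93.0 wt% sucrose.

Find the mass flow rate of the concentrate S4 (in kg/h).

2442 kg/h

sucrose entering = 1960×0.742 + 1440×0.567 = 2270.8 kg/h.
All sucrose reports to S4, so S4 = 2270.8/0.930 = 2441.7 kg/h.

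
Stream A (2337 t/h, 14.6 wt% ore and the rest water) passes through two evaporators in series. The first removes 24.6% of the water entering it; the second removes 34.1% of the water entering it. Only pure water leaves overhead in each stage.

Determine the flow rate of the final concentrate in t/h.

water in feed = 2337×0.854 = 1995.8 t/h.
After stage 1: water left = (1−0.246)×1995.8 = 1504.8; stream total = 1846 t/h.
After stage 2: water left = (1−0.341)×1504.8 = 991.68; final concentrate = 1332.9 t/h.

1333 t/h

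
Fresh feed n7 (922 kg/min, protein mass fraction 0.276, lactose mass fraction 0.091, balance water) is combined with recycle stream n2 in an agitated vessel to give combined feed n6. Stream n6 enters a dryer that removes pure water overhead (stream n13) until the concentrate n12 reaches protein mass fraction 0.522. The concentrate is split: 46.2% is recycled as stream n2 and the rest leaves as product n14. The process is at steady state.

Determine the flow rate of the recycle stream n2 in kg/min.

418.6 kg/min

Overall protein balance (none leaves overhead): protein in fresh feed = protein in product, i.e. 922×0.276 = (1−0.462)·n12·0.522.
n12 = 254.47/(0.522×0.538) = 906.12 kg/min.
Recycle n2 = 0.462×906.12 = 418.63 kg/min.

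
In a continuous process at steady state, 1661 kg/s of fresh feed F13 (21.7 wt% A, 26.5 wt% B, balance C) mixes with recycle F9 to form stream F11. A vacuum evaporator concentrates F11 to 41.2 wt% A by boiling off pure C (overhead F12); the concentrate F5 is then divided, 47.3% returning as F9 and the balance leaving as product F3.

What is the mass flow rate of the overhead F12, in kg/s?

786.2 kg/s

Overall A balance (none leaves overhead): A in fresh feed = A in product, i.e. 1661×0.217 = (1−0.473)·F5·0.412.
F5 = 360.44/(0.412×0.527) = 1660.1 kg/s.
Recycle F9 = 0.473×1660.1 = 785.2 kg/s.
Combined feed F11 = 1661 + 785.2 = 2446.2 kg/s.
Overhead F12 = F11 − F5 = 2446.2 − 1660.1 = 786.15 kg/s.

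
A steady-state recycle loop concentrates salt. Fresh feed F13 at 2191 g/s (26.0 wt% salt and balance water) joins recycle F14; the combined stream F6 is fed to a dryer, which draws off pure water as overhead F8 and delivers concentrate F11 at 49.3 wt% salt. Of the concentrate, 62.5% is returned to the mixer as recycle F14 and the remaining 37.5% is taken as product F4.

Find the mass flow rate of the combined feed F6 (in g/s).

4117 g/s

Overall salt balance (none leaves overhead): salt in fresh feed = salt in product, i.e. 2191×0.260 = (1−0.625)·F11·0.493.
F11 = 569.66/(0.493×0.375) = 3081.3 g/s.
Recycle F14 = 0.625×3081.3 = 1925.8 g/s.
Combined feed F6 = 2191 + 1925.8 = 4116.8 g/s.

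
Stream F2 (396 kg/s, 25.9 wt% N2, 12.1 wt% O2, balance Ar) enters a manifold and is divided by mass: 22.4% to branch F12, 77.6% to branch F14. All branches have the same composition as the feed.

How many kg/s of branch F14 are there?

307.3 kg/s

Branch F14 flow = 0.776×396 = 307.3 kg/s.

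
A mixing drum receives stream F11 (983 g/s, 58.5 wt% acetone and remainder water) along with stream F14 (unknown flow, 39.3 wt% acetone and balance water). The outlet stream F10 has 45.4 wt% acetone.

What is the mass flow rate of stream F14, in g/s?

2111 g/s

Let F14 be the unknown flow. Total out = 983 + F14.
acetone balance: 575.05 + 0.393·F14 = 0.454·(983 + F14)
(0.393 − 0.454)·F14 = 0.454×983 − 575.05 = -128.77
F14 = -128.77 / -0.061 = 2111 g/s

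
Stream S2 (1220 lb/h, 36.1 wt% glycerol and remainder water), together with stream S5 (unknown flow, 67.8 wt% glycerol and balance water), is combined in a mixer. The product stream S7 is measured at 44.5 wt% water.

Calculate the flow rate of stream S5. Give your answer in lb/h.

1924 lb/h

Let S5 be the unknown flow. Total out = 1220 + S5.
water balance: 779.58 + 0.322·S5 = 0.445·(1220 + S5)
(0.322 − 0.445)·S5 = 0.445×1220 − 779.58 = -236.68
S5 = -236.68 / -0.123 = 1924.2 lb/h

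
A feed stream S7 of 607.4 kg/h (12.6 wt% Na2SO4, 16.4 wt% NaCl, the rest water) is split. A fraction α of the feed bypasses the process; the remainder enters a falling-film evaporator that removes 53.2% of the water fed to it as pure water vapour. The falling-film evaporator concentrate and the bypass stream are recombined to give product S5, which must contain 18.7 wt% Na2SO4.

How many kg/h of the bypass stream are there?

All 607.4×0.126 = 76.532 kg/h of Na2SO4 reaches S5, so S5 = 76.532/0.187 = 409.26 kg/h and vapour = 198.14 kg/h.
The evaporator receives (1−α)·607.4 of feed at 0.710 water and removes 0.532 of that water:
0.532×0.710×(1−α)×607.4 = 198.14
(1−α) = 198.14/229.43 = 0.8636;  α = 0.1364.
Bypass flow = 0.1364×607.4 = 82.843 kg/h.

82.84 kg/h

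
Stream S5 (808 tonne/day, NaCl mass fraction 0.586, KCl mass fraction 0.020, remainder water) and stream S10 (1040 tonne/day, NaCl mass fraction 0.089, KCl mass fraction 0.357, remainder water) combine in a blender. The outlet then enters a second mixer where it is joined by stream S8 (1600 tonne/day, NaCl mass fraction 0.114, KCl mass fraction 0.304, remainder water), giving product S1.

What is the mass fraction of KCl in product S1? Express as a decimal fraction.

Overall, product flow = 3448 tonne/day.
KCl in = 808×0.020 + 1040×0.357 + 1600×0.304 = 873.84 tonne/day.
KCl fraction in S1 = 0.253.

0.253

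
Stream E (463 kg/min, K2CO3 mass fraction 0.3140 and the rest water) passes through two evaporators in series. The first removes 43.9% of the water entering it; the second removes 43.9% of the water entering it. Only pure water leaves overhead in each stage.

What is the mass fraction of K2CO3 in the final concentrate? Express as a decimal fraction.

0.5926

water in feed = 463×0.686 = 317.62 kg/min.
After stage 1: water left = (1−0.439)×317.62 = 178.18; stream total = 323.57 kg/min.
After stage 2: water left = (1−0.439)×178.18 = 99.961; final concentrate = 245.34 kg/min.
K2CO3 fraction = 145.38/245.34 = 0.5926.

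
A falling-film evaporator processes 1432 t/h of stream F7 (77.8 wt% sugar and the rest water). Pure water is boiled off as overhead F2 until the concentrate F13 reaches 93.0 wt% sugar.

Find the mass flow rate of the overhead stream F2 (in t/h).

234 t/h

sugar is conserved: 1432×0.778 = 1114.1 t/h all reports to the concentrate.
Concentrate = 1114.1/(target fraction) = 1198 t/h.
Overhead = 1432 − 1198 = 234.05 t/h.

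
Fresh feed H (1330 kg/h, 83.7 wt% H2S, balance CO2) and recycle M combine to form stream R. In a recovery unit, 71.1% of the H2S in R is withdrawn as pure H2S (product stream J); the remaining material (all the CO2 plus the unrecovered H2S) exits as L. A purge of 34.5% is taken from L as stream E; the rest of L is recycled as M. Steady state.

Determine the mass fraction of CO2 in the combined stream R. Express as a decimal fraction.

0.314

CO2 enters only via H and leaves only via the purge: 1330×0.163 = 0.345×(CO2 in L), and the recovery unit passes all CO2, so CO2 in R = CO2 in L = 628.38 kg/h.
H2S in R: m_A = 1330×0.837 + (1−0.345)·(1−0.711)·m_A, so m_A = 1113.2/0.8107 = 1373.1 kg/h.
R = 1373.1 + 628.38 = 2001.5 kg/h.
CO2 fraction in R = 628.38/2001.5 = 0.314.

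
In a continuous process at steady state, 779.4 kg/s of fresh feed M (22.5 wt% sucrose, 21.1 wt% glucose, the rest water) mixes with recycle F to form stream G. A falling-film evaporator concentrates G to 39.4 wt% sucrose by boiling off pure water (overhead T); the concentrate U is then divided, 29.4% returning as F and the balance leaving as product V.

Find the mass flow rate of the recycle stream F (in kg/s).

185.3 kg/s

Overall sucrose balance (none leaves overhead): sucrose in fresh feed = sucrose in product, i.e. 779.4×0.225 = (1−0.294)·U·0.394.
U = 175.37/(0.394×0.706) = 630.44 kg/s.
Recycle F = 0.294×630.44 = 185.35 kg/s.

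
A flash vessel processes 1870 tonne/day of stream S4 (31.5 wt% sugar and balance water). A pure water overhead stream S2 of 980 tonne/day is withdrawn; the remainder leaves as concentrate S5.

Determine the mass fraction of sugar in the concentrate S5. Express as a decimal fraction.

sugar is not removed: 1870×0.315 = 589.05 tonne/day of sugar enters S5.
Concentrate = 1870 − 980 = 890 tonne/day.
Mass fraction = 589.05/890 = 0.662.

0.662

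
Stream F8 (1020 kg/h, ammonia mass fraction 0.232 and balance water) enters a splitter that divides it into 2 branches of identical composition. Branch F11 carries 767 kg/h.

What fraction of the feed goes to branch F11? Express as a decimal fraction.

0.752

Fraction to F11 = 767/1020 = 0.7520.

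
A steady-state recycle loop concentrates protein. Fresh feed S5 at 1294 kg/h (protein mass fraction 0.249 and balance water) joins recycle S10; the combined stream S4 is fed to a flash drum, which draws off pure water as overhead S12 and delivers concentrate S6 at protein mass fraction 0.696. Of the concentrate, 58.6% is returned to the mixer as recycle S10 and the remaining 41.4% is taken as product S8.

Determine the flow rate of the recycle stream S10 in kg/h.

655.3 kg/h

Overall protein balance (none leaves overhead): protein in fresh feed = protein in product, i.e. 1294×0.249 = (1−0.586)·S6·0.696.
S6 = 322.21/(0.696×0.414) = 1118.2 kg/h.
Recycle S10 = 0.586×1118.2 = 655.27 kg/h.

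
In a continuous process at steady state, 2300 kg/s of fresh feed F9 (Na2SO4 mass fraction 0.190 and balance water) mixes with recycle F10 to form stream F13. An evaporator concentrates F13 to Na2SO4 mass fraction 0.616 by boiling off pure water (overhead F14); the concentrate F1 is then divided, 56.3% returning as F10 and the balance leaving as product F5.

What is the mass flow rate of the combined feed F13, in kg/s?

Overall Na2SO4 balance (none leaves overhead): Na2SO4 in fresh feed = Na2SO4 in product, i.e. 2300×0.190 = (1−0.563)·F1·0.616.
F1 = 437/(0.616×0.437) = 1623.4 kg/s.
Recycle F10 = 0.563×1623.4 = 913.96 kg/s.
Combined feed F13 = 2300 + 913.96 = 3214 kg/s.

3214 kg/s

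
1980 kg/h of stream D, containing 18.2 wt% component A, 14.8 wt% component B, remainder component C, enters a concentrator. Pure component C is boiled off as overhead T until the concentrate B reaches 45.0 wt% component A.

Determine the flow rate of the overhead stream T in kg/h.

1179 kg/h

component A is conserved: 1980×0.182 = 360.36 kg/h all reports to the concentrate.
Concentrate = 360.36/(target fraction) = 800.8 kg/h.
Overhead = 1980 − 800.8 = 1179.2 kg/h.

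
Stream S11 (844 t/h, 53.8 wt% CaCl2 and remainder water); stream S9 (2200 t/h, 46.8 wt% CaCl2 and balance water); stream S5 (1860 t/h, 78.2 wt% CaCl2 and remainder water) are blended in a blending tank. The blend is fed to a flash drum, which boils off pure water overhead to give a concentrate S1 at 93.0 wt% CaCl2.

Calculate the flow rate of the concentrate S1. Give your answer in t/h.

CaCl2 entering = 844×0.538 + 2200×0.468 + 1860×0.782 = 2938.2 t/h.
All CaCl2 reports to S1, so S1 = 2938.2/0.930 = 3159.3 t/h.

3159 t/h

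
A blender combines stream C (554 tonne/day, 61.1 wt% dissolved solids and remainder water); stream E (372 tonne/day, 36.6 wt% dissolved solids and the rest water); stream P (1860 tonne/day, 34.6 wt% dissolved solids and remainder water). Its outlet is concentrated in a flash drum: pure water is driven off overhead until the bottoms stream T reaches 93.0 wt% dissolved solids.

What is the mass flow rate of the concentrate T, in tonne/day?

dissolved solids entering = 554×0.611 + 372×0.366 + 1860×0.346 = 1118.2 tonne/day.
All dissolved solids reports to T, so T = 1118.2/0.930 = 1202.4 tonne/day.

1202 tonne/day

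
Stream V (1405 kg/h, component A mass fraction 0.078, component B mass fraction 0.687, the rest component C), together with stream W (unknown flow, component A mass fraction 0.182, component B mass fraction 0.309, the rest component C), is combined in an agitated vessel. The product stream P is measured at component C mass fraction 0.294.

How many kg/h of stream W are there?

Let W be the unknown flow. Total out = 1405 + W.
component C balance: 330.17 + 0.509·W = 0.294·(1405 + W)
(0.509 − 0.294)·W = 0.294×1405 − 330.17 = 82.895
W = 82.895 / 0.215 = 385.56 kg/h

385.6 kg/h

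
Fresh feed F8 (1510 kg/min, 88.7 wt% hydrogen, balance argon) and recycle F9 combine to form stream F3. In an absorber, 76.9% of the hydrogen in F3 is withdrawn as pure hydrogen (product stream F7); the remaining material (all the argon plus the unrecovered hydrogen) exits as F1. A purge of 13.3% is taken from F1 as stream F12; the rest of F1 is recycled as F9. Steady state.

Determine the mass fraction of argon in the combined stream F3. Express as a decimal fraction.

argon enters only via F8 and leaves only via the purge: 1510×0.113 = 0.133×(argon in F1), and the absorber passes all argon, so argon in F3 = argon in F1 = 1282.9 kg/min.
hydrogen in F3: m_A = 1510×0.887 + (1−0.133)·(1−0.769)·m_A, so m_A = 1339.4/0.7997 = 1674.8 kg/min.
F3 = 1674.8 + 1282.9 = 2957.7 kg/min.
argon fraction in F3 = 1282.9/2957.7 = 0.434.

0.434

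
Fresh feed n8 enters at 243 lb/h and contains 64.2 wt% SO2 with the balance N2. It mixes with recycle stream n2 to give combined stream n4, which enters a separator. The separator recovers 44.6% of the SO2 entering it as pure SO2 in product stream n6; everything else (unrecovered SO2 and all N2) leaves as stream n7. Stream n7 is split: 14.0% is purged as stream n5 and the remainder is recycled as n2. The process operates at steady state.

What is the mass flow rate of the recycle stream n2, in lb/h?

N2 enters only via n8 and leaves only via the purge: 243×0.358 = 0.140×(N2 in n7), and the separator passes all N2, so N2 in n4 = N2 in n7 = 621.39 lb/h.
SO2 in n4: m_A = 243×0.642 + (1−0.140)·(1−0.446)·m_A, so m_A = 156.01/0.5236 = 297.97 lb/h.
n7 = (1−0.446)×297.97 + 621.39 = 786.46 lb/h.
Recycle n2 = (1−0.140)×786.46 = 676.36 lb/h.

676.4 lb/h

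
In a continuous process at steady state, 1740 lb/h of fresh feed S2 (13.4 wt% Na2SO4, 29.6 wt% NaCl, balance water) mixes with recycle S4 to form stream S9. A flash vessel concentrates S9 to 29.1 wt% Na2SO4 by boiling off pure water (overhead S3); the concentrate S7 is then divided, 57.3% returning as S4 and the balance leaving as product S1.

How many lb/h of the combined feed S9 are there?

Overall Na2SO4 balance (none leaves overhead): Na2SO4 in fresh feed = Na2SO4 in product, i.e. 1740×0.134 = (1−0.573)·S7·0.291.
S7 = 233.16/(0.291×0.427) = 1876.4 lb/h.
Recycle S4 = 0.573×1876.4 = 1075.2 lb/h.
Combined feed S9 = 1740 + 1075.2 = 2815.2 lb/h.

2815 lb/h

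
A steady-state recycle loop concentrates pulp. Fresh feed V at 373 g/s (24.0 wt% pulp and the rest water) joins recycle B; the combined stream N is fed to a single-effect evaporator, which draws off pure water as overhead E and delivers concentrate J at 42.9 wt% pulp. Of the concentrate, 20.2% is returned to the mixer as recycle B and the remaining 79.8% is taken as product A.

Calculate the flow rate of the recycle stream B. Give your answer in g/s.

Overall pulp balance (none leaves overhead): pulp in fresh feed = pulp in product, i.e. 373×0.240 = (1−0.202)·J·0.429.
J = 89.52/(0.429×0.798) = 261.49 g/s.
Recycle B = 0.202×261.49 = 52.822 g/s.

52.82 g/s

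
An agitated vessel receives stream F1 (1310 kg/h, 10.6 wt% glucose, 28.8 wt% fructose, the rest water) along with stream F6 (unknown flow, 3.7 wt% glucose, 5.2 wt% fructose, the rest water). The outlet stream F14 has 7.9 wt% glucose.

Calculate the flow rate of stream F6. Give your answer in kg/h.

Let F6 be the unknown flow. Total out = 1310 + F6.
glucose balance: 138.86 + 0.037·F6 = 0.079·(1310 + F6)
(0.037 − 0.079)·F6 = 0.079×1310 − 138.86 = -35.37
F6 = -35.37 / -0.042 = 842.14 kg/h

842.1 kg/h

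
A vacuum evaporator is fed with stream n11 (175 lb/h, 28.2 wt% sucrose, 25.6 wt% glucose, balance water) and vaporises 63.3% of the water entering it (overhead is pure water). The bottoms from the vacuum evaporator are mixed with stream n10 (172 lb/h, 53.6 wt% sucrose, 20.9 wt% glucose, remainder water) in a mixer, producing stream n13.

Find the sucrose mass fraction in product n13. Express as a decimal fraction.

0.478

Vapour removed = 0.633×0.462×175 = 51.178 lb/h; concentrate = 123.82 lb/h.
sucrose reaching the mixer = 49.35 (from concentrate) + 172×0.536 = 141.54 lb/h.
Product flow = 123.82 + 172 = 295.82 lb/h; sucrose fraction = 0.478.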